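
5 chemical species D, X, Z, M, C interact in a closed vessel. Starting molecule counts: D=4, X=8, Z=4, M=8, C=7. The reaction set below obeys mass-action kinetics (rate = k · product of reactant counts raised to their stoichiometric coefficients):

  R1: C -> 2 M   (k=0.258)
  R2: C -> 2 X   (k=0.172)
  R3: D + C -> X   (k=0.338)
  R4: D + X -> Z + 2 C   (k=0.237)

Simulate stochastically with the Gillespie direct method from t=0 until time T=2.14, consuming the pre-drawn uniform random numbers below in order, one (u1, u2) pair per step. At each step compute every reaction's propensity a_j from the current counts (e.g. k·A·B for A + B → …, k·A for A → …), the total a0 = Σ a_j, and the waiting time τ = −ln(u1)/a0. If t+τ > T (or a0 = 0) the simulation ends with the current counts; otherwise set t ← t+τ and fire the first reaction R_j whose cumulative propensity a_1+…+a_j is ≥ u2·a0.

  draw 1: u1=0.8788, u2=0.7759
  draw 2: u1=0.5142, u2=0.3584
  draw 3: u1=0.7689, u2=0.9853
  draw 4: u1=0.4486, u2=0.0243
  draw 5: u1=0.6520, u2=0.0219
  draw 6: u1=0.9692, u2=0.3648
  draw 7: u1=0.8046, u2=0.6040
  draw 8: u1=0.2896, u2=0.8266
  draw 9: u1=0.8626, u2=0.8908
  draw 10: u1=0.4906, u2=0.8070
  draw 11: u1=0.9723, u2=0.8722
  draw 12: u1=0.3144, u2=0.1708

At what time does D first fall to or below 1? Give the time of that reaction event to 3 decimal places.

Threshold first reached at t = 0.064

t=0.000: D=4 X=8 Z=4 M=8 C=7
Draw 1: a1=1.806, a2=1.204, a3=9.464, a4=7.584, a0=20.058; τ=−ln(0.8788)/20.058=0.006 → t=0.006; u2·a0=0.7759·20.058=15.563; a1+…+a3=12.474 < 15.563 ≤ a1+…+a4=20.058 → R4 fires; D=3 X=7 Z=5 M=8 C=9
Draw 2: a1=2.322, a2=1.548, a3=9.126, a4=4.977, a0=17.973; τ=−ln(0.5142)/17.973=0.037 → t=0.043; u2·a0=0.3584·17.973=6.442; a1+a2=3.870 < 6.442 ≤ a1+…+a3=12.996 → R3 fires; D=2 X=8 Z=5 M=8 C=8
Draw 3: a1=2.064, a2=1.376, a3=5.408, a4=3.792, a0=12.640; τ=−ln(0.7689)/12.640=0.021 → t=0.064; u2·a0=0.9853·12.640=12.454; a1+…+a3=8.848 < 12.454 ≤ a1+…+a4=12.640 → R4 fires; D=1 X=7 Z=6 M=8 C=10
Draw 4: a1=2.580, a2=1.720, a3=3.380, a4=1.659, a0=9.339; τ=−ln(0.4486)/9.339=0.086 → t=0.150; u2·a0=0.0243·9.339=0.227 ≤ a1=2.580 → R1 fires; D=1 X=7 Z=6 M=10 C=9
Draw 5: a1=2.322, a2=1.548, a3=3.042, a4=1.659, a0=8.571; τ=−ln(0.6520)/8.571=0.050 → t=0.200; u2·a0=0.0219·8.571=0.188 ≤ a1=2.322 → R1 fires; D=1 X=7 Z=6 M=12 C=8
Draw 6: a1=2.064, a2=1.376, a3=2.704, a4=1.659, a0=7.803; τ=−ln(0.9692)/7.803=0.004 → t=0.204; u2·a0=0.3648·7.803=2.847; a1=2.064 < 2.847 ≤ a1+a2=3.440 → R2 fires; D=1 X=9 Z=6 M=12 C=7
Draw 7: a1=1.806, a2=1.204, a3=2.366, a4=2.133, a0=7.509; τ=−ln(0.8046)/7.509=0.029 → t=0.233; u2·a0=0.6040·7.509=4.535; a1+a2=3.010 < 4.535 ≤ a1+…+a3=5.376 → R3 fires; D=0 X=10 Z=6 M=12 C=6
Draw 8: a1=1.548, a2=1.032, a3=0.000, a4=0.000, a0=2.580; τ=−ln(0.2896)/2.580=0.480 → t=0.713; u2·a0=0.8266·2.580=2.133; a1=1.548 < 2.133 ≤ a1+a2=2.580 → R2 fires; D=0 X=12 Z=6 M=12 C=5
Draw 9: a1=1.290, a2=0.860, a3=0.000, a4=0.000, a0=2.150; τ=−ln(0.8626)/2.150=0.069 → t=0.782; u2·a0=0.8908·2.150=1.915; a1=1.290 < 1.915 ≤ a1+a2=2.150 → R2 fires; D=0 X=14 Z=6 M=12 C=4
Draw 10: a1=1.032, a2=0.688, a3=0.000, a4=0.000, a0=1.720; τ=−ln(0.4906)/1.720=0.414 → t=1.196; u2·a0=0.8070·1.720=1.388; a1=1.032 < 1.388 ≤ a1+a2=1.720 → R2 fires; D=0 X=16 Z=6 M=12 C=3
Draw 11: a1=0.774, a2=0.516, a3=0.000, a4=0.000, a0=1.290; τ=−ln(0.9723)/1.290=0.022 → t=1.218; u2·a0=0.8722·1.290=1.125; a1=0.774 < 1.125 ≤ a1+a2=1.290 → R2 fires; D=0 X=18 Z=6 M=12 C=2
Draw 12: a1=0.516, a2=0.344, a3=0.000, a4=0.000, a0=0.860; τ=−ln(0.3144)/0.860=1.345 → t=2.563 > T=2.14: stop.
D first becomes ≤ 1 when it reaches 1 at the event at t=0.064.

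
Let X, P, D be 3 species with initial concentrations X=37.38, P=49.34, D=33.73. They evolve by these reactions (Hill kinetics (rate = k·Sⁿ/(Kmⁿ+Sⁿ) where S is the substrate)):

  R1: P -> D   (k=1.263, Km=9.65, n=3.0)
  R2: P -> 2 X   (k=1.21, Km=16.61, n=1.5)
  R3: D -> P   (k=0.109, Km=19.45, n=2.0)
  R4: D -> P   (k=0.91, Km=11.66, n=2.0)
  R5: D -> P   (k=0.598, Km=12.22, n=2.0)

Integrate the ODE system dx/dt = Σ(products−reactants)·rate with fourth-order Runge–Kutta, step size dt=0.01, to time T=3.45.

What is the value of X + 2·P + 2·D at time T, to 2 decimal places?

Check how each reaction changes W = X + 2·P + 2·D (weight of products minus weight of reactants):
R1: P -> D: (2·1) − (2·1) = 2 − 2 = 0
R2: P -> 2 X: (1·2) − (2·1) = 2 − 2 = 0
R3: D -> P: (2·1) − (2·1) = 2 − 2 = 0
R4: D -> P: (2·1) − (2·1) = 2 − 2 = 0
R5: D -> P: (2·1) − (2·1) = 2 − 2 = 0
Every reaction leaves W unchanged, so W is conserved and no simulation is needed: W(T) = W(0) = 37.38 + 2·49.34 + 2·33.73 = 203.52

Value at T = 203.52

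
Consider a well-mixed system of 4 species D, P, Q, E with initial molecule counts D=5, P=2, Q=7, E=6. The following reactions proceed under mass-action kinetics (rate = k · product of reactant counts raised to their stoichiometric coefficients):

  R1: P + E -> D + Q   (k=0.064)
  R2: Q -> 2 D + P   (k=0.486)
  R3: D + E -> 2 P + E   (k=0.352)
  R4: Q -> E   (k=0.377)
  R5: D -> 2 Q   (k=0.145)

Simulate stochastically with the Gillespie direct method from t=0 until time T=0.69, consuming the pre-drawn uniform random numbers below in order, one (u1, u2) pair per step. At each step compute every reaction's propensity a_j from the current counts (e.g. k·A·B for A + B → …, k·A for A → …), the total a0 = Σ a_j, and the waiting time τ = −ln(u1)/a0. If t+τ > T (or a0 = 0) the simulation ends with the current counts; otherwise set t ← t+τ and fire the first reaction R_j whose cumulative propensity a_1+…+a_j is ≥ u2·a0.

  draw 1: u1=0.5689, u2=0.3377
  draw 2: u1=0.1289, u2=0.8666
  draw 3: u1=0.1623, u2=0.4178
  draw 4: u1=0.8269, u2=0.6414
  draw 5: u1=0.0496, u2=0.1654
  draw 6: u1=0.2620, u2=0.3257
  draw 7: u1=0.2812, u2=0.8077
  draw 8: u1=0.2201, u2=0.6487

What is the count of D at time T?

t=0.000: D=5 P=2 Q=7 E=6
Draw 1: a1=0.768, a2=3.402, a3=10.560, a4=2.639, a5=0.725, a0=18.094; τ=−ln(0.5689)/18.094=0.031 → t=0.031; u2·a0=0.3377·18.094=6.110; a1+a2=4.170 < 6.110 ≤ a1+…+a3=14.730 → R3 fires; D=4 P=4 Q=7 E=6
Draw 2: a1=1.536, a2=3.402, a3=8.448, a4=2.639, a5=0.580, a0=16.605; τ=−ln(0.1289)/16.605=0.123 → t=0.155; u2·a0=0.8666·16.605=14.390; a1+…+a3=13.386 < 14.390 ≤ a1+…+a4=16.025 → R4 fires; D=4 P=4 Q=6 E=7
Draw 3: a1=1.792, a2=2.916, a3=9.856, a4=2.262, a5=0.580, a0=17.406; τ=−ln(0.1623)/17.406=0.104 → t=0.259; u2·a0=0.4178·17.406=7.272; a1+a2=4.708 < 7.272 ≤ a1+…+a3=14.564 → R3 fires; D=3 P=6 Q=6 E=7
Draw 4: a1=2.688, a2=2.916, a3=7.392, a4=2.262, a5=0.435, a0=15.693; τ=−ln(0.8269)/15.693=0.012 → t=0.271; u2·a0=0.6414·15.693=10.065; a1+a2=5.604 < 10.065 ≤ a1+…+a3=12.996 → R3 fires; D=2 P=8 Q=6 E=7
Draw 5: a1=3.584, a2=2.916, a3=4.928, a4=2.262, a5=0.290, a0=13.980; τ=−ln(0.0496)/13.980=0.215 → t=0.486; u2·a0=0.1654·13.980=2.312 ≤ a1=3.584 → R1 fires; D=3 P=7 Q=7 E=6
Draw 6: a1=2.688, a2=3.402, a3=6.336, a4=2.639, a5=0.435, a0=15.500; τ=−ln(0.2620)/15.500=0.086 → t=0.572; u2·a0=0.3257·15.500=5.048; a1=2.688 < 5.048 ≤ a1+a2=6.090 → R2 fires; D=5 P=8 Q=6 E=6
Draw 7: a1=3.072, a2=2.916, a3=10.560, a4=2.262, a5=0.725, a0=19.535; τ=−ln(0.2812)/19.535=0.065 → t=0.637; u2·a0=0.8077·19.535=15.778; a1+a2=5.988 < 15.778 ≤ a1+…+a3=16.548 → R3 fires; D=4 P=10 Q=6 E=6
Draw 8: a1=3.840, a2=2.916, a3=8.448, a4=2.262, a5=0.580, a0=18.046; τ=−ln(0.2201)/18.046=0.084 → t=0.721 > T=0.69: stop.
Read off D at T=0.69: 4

D at T = 4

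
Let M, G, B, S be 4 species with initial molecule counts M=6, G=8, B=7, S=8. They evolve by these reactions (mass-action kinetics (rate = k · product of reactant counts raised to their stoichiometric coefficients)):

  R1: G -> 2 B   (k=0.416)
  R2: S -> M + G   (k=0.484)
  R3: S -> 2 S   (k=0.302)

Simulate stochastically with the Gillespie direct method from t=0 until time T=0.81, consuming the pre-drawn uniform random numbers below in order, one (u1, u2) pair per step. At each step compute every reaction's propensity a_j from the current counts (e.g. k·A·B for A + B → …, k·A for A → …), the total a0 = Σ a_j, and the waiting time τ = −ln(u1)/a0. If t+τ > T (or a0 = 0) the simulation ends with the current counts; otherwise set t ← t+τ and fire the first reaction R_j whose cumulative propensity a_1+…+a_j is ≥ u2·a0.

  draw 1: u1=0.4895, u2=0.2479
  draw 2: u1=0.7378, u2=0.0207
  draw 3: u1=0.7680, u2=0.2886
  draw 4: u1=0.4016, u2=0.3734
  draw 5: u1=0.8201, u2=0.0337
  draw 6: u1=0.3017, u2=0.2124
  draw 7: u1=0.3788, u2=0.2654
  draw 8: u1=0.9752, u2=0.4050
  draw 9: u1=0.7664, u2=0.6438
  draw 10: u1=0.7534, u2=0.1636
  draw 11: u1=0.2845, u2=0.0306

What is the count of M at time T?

t=0.000: M=6 G=8 B=7 S=8
Draw 1: a1=3.328, a2=3.872, a3=2.416, a0=9.616; τ=−ln(0.4895)/9.616=0.074 → t=0.074; u2·a0=0.2479·9.616=2.384 ≤ a1=3.328 → R1 fires; M=6 G=7 B=9 S=8
Draw 2: a1=2.912, a2=3.872, a3=2.416, a0=9.200; τ=−ln(0.7378)/9.200=0.033 → t=0.107; u2·a0=0.0207·9.200=0.190 ≤ a1=2.912 → R1 fires; M=6 G=6 B=11 S=8
Draw 3: a1=2.496, a2=3.872, a3=2.416, a0=8.784; τ=−ln(0.7680)/8.784=0.030 → t=0.137; u2·a0=0.2886·8.784=2.535; a1=2.496 < 2.535 ≤ a1+a2=6.368 → R2 fires; M=7 G=7 B=11 S=7
Draw 4: a1=2.912, a2=3.388, a3=2.114, a0=8.414; τ=−ln(0.4016)/8.414=0.108 → t=0.246; u2·a0=0.3734·8.414=3.142; a1=2.912 < 3.142 ≤ a1+a2=6.300 → R2 fires; M=8 G=8 B=11 S=6
Draw 5: a1=3.328, a2=2.904, a3=1.812, a0=8.044; τ=−ln(0.8201)/8.044=0.025 → t=0.270; u2·a0=0.0337·8.044=0.271 ≤ a1=3.328 → R1 fires; M=8 G=7 B=13 S=6
Draw 6: a1=2.912, a2=2.904, a3=1.812, a0=7.628; τ=−ln(0.3017)/7.628=0.157 → t=0.428; u2·a0=0.2124·7.628=1.620 ≤ a1=2.912 → R1 fires; M=8 G=6 B=15 S=6
Draw 7: a1=2.496, a2=2.904, a3=1.812, a0=7.212; τ=−ln(0.3788)/7.212=0.135 → t=0.562; u2·a0=0.2654·7.212=1.914 ≤ a1=2.496 → R1 fires; M=8 G=5 B=17 S=6
Draw 8: a1=2.080, a2=2.904, a3=1.812, a0=6.796; τ=−ln(0.9752)/6.796=0.004 → t=0.566; u2·a0=0.4050·6.796=2.752; a1=2.080 < 2.752 ≤ a1+a2=4.984 → R2 fires; M=9 G=6 B=17 S=5
Draw 9: a1=2.496, a2=2.420, a3=1.510, a0=6.426; τ=−ln(0.7664)/6.426=0.041 → t=0.607; u2·a0=0.6438·6.426=4.137; a1=2.496 < 4.137 ≤ a1+a2=4.916 → R2 fires; M=10 G=7 B=17 S=4
Draw 10: a1=2.912, a2=1.936, a3=1.208, a0=6.056; τ=−ln(0.7534)/6.056=0.047 → t=0.654; u2·a0=0.1636·6.056=0.991 ≤ a1=2.912 → R1 fires; M=10 G=6 B=19 S=4
Draw 11: a1=2.496, a2=1.936, a3=1.208, a0=5.640; τ=−ln(0.2845)/5.640=0.223 → t=0.877 > T=0.81: stop.
Read off M at T=0.81: 10

M at T = 10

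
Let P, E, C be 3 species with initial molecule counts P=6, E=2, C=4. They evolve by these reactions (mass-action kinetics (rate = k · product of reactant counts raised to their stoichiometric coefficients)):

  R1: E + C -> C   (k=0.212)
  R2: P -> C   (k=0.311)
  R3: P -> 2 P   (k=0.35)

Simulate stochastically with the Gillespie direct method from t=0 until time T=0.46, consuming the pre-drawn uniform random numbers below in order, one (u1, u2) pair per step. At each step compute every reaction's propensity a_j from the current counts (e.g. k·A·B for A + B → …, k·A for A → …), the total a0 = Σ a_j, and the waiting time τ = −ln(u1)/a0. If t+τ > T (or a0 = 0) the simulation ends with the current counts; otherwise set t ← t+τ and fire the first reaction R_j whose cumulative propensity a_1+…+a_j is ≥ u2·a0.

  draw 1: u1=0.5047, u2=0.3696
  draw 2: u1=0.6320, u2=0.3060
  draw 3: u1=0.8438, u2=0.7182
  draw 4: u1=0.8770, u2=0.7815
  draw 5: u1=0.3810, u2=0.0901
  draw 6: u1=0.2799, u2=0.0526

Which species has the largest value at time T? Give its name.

t=0.000: P=6 E=2 C=4
Draw 1: a1=1.696, a2=1.866, a3=2.100, a0=5.662; τ=−ln(0.5047)/5.662=0.121 → t=0.121; u2·a0=0.3696·5.662=2.093; a1=1.696 < 2.093 ≤ a1+a2=3.562 → R2 fires; P=5 E=2 C=5
Draw 2: a1=2.120, a2=1.555, a3=1.750, a0=5.425; τ=−ln(0.6320)/5.425=0.085 → t=0.205; u2·a0=0.3060·5.425=1.660 ≤ a1=2.120 → R1 fires; P=5 E=1 C=5
Draw 3: a1=1.060, a2=1.555, a3=1.750, a0=4.365; τ=−ln(0.8438)/4.365=0.039 → t=0.244; u2·a0=0.7182·4.365=3.135; a1+a2=2.615 < 3.135 ≤ a1+…+a3=4.365 → R3 fires; P=6 E=1 C=5
Draw 4: a1=1.060, a2=1.866, a3=2.100, a0=5.026; τ=−ln(0.8770)/5.026=0.026 → t=0.270; u2·a0=0.7815·5.026=3.928; a1+a2=2.926 < 3.928 ≤ a1+…+a3=5.026 → R3 fires; P=7 E=1 C=5
Draw 5: a1=1.060, a2=2.177, a3=2.450, a0=5.687; τ=−ln(0.3810)/5.687=0.170 → t=0.440; u2·a0=0.0901·5.687=0.512 ≤ a1=1.060 → R1 fires; P=7 E=0 C=5
Draw 6: a1=0.000, a2=2.177, a3=2.450, a0=4.627; τ=−ln(0.2799)/4.627=0.275 → t=0.715 > T=0.46: stop.
At T=0.46: P=7 E=0 C=5; the largest is P.

Dominant species at T: P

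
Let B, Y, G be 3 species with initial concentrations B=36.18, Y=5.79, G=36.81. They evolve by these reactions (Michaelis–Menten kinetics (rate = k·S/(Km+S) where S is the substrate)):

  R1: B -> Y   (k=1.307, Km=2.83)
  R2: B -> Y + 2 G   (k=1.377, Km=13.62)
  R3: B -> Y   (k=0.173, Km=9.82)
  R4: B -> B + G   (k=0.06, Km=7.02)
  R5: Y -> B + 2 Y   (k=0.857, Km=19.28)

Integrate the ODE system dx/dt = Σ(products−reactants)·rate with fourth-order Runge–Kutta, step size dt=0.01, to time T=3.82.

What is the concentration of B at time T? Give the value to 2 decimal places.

RK4 with dt=0.01: 382 steps to T=3.82. Trajectory (selected grid times):
t=0.00: B=36.18 Y=5.79 G=36.81
t=0.42: B=35.28 Y=6.86 G=37.67
t=0.85: B=34.38 Y=7.97 G=38.54
t=1.27: B=33.52 Y=9.06 G=39.39
t=1.70: B=32.65 Y=10.17 G=40.25
t=2.12: B=31.81 Y=11.27 G=41.08
t=2.55: B=30.96 Y=12.39 G=41.93
t=2.97: B=30.15 Y=13.49 G=42.75
t=3.40: B=29.33 Y=14.63 G=43.58
t=3.82: B=28.54 Y=15.73 G=44.39
Read off B at T=3.82: 28.54

B at T = 28.54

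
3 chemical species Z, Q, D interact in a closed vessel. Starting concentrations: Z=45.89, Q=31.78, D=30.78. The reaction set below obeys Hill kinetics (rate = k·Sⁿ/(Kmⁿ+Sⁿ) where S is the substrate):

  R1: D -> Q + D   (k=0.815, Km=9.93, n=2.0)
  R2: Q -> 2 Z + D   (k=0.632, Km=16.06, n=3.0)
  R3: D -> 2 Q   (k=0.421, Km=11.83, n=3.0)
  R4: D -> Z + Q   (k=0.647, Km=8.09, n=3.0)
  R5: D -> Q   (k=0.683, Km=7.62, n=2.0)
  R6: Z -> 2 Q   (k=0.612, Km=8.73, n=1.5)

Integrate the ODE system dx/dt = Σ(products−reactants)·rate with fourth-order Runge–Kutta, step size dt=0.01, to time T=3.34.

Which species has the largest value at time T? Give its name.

Dominant species at T: Z

RK4 with dt=0.01: 334 steps to T=3.34. Trajectory (selected grid times):
t=0.00: Z=45.89 Q=31.78 D=30.78
t=0.37: Z=46.33 Q=33.03 D=30.37
t=0.74: Z=46.78 Q=34.28 D=29.96
t=1.11: Z=47.23 Q=35.52 D=29.55
t=1.48: Z=47.69 Q=36.76 D=29.15
t=1.86: Z=48.16 Q=38.03 D=28.74
t=2.23: Z=48.62 Q=39.26 D=28.34
t=2.60: Z=49.08 Q=40.49 D=27.95
t=2.97: Z=49.54 Q=41.71 D=27.56
t=3.34: Z=50.01 Q=42.94 D=27.17
At T=3.34: Z=50.01 Q=42.94 D=27.17; the largest is Z.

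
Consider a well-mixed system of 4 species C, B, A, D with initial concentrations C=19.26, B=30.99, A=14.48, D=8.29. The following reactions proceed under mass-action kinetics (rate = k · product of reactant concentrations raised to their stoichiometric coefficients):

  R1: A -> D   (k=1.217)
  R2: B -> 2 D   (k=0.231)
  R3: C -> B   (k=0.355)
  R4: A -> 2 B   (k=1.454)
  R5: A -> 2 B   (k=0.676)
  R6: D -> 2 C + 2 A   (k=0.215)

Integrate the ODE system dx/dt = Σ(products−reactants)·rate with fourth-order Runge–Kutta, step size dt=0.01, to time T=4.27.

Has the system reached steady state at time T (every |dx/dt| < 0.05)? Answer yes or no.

Steady state at T: no

RK4 with dt=0.01: 427 steps to T=4.27. Trajectory (selected grid times):
t=0.00: C=19.26 B=30.99 A=14.48 D=8.29
t=0.47: C=19.04 B=46.05 A=4.63 D=20.20
t=0.95: C=20.92 B=51.89 A=3.69 D=30.73
t=1.42: C=24.42 B=57.84 A=4.56 D=41.30
t=1.90: C=29.57 B=66.23 A=5.91 D=53.19
t=2.37: C=36.17 B=77.29 A=7.47 D=66.50
t=2.85: C=44.64 B=91.94 A=9.34 D=82.43
t=3.32: C=54.85 B=110.06 A=11.49 D=100.99
t=3.80: C=67.57 B=133.11 A=14.11 D=123.75
t=4.27: C=82.72 B=160.94 A=17.20 D=150.68
Rates at T: R1=20.9354, R2=37.1781, R3=29.3655, R4=25.0124, R5=11.6289, R6=32.3961
dx/dt at T (Σ net stoichiometry × rate): C=+35.4266, B=+65.4698, A=+7.2155, D=+62.8955
Largest |dx/dt| is |+65.4698| (B) ≥ 0.05 → not steady.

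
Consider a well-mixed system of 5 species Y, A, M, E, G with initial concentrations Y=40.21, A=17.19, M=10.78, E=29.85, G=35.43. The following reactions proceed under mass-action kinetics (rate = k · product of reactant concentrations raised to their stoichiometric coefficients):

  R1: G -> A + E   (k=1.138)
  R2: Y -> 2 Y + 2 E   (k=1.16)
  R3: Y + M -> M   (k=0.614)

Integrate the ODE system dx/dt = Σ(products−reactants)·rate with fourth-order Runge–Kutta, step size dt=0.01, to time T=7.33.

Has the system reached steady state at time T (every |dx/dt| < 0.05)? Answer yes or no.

Steady state at T: yes

RK4 with dt=0.01: 733 steps to T=7.33. Trajectory (selected grid times):
t=0.00: Y=40.21 A=17.19 M=10.78 E=29.85 G=35.43
t=0.81: Y=0.48 A=38.53 M=10.78 E=68.07 G=14.09
t=1.63: Y=0.01 A=47.08 M=10.78 E=76.82 G=5.54
t=2.44: Y=0.00 A=50.41 M=10.78 E=80.16 G=2.21
t=3.26: Y=0.00 A=51.75 M=10.78 E=81.50 G=0.87
t=4.07: Y=0.00 A=52.27 M=10.78 E=82.02 G=0.35
t=4.89: Y=0.00 A=52.48 M=10.78 E=82.23 G=0.14
t=5.70: Y=0.00 A=52.57 M=10.78 E=82.31 G=0.05
t=6.52: Y=0.00 A=52.60 M=10.78 E=82.35 G=0.02
t=7.33: Y=0.00 A=52.61 M=10.78 E=82.36 G=0.01
Rates at T: R1=0.0096, R2=0.0000, R3=0.0000
dx/dt at T (Σ net stoichiometry × rate): Y=-0.0000, A=+0.0096, M=+0.0000, E=+0.0096, G=-0.0096
Largest |dx/dt| is |+0.0096| (E) < 0.05 → steady.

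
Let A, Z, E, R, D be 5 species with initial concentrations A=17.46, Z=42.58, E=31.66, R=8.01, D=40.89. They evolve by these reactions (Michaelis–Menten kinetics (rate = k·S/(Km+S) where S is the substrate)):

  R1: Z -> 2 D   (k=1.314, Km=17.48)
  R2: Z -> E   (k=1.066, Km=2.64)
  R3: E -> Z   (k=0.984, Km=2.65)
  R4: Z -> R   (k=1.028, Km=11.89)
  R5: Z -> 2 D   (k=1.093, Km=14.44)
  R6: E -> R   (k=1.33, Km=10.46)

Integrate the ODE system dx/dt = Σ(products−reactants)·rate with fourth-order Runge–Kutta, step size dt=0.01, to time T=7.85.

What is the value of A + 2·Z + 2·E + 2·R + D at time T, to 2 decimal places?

Check how each reaction changes W = A + 2·Z + 2·E + 2·R + D (weight of products minus weight of reactants):
R1: Z -> 2 D: (1·2) − (2·1) = 2 − 2 = 0
R2: Z -> E: (2·1) − (2·1) = 2 − 2 = 0
R3: E -> Z: (2·1) − (2·1) = 2 − 2 = 0
R4: Z -> R: (2·1) − (2·1) = 2 − 2 = 0
R5: Z -> 2 D: (1·2) − (2·1) = 2 − 2 = 0
R6: E -> R: (2·1) − (2·1) = 2 − 2 = 0
Every reaction leaves W unchanged, so W is conserved and no simulation is needed: W(T) = W(0) = 17.46 + 2·42.58 + 2·31.66 + 2·8.01 + 40.89 = 222.85

Value at T = 222.85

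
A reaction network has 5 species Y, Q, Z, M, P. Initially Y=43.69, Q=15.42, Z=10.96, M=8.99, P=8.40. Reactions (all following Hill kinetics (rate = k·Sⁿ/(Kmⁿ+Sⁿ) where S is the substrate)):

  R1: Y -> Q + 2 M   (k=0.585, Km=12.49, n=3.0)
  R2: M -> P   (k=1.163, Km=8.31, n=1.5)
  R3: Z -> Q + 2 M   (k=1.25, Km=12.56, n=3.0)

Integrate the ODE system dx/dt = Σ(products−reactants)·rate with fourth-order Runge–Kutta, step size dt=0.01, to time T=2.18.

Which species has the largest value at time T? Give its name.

RK4 with dt=0.01: 218 steps to T=2.18. Trajectory (selected grid times):
t=0.00: Y=43.69 Q=15.42 Z=10.96 M=8.99 P=8.40
t=0.24: Y=43.55 Q=15.68 Z=10.84 M=9.35 P=8.55
t=0.48: Y=43.42 Q=15.93 Z=10.73 M=9.70 P=8.70
t=0.73: Y=43.27 Q=16.19 Z=10.61 M=10.06 P=8.87
t=0.97: Y=43.14 Q=16.44 Z=10.49 M=10.40 P=9.03
t=1.21: Y=43.00 Q=16.69 Z=10.39 M=10.73 P=9.19
t=1.45: Y=42.86 Q=16.93 Z=10.28 M=11.05 P=9.36
t=1.70: Y=42.72 Q=17.18 Z=10.17 M=11.38 P=9.54
t=1.94: Y=42.58 Q=17.42 Z=10.07 M=11.68 P=9.71
t=2.18: Y=42.45 Q=17.66 Z=9.96 M=11.98 P=9.89
At T=2.18: Y=42.45 Q=17.66 Z=9.96 M=11.98 P=9.89; the largest is Y.

Dominant species at T: Y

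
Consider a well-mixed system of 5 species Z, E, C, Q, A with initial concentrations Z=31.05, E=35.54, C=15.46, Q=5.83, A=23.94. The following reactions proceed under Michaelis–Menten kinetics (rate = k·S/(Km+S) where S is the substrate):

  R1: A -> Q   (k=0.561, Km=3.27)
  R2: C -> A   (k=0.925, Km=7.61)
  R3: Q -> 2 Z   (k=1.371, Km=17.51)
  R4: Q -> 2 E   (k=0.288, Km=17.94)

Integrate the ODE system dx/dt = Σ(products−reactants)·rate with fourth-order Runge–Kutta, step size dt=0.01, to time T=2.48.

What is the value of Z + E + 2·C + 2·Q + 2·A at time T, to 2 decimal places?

Value at T = 157.05

Check how each reaction changes W = Z + E + 2·C + 2·Q + 2·A (weight of products minus weight of reactants):
R1: A -> Q: (2·1) − (2·1) = 2 − 2 = 0
R2: C -> A: (2·1) − (2·1) = 2 − 2 = 0
R3: Q -> 2 Z: (1·2) − (2·1) = 2 − 2 = 0
R4: Q -> 2 E: (1·2) − (2·1) = 2 − 2 = 0
Every reaction leaves W unchanged, so W is conserved and no simulation is needed: W(T) = W(0) = 31.05 + 35.54 + 2·15.46 + 2·5.83 + 2·23.94 = 157.05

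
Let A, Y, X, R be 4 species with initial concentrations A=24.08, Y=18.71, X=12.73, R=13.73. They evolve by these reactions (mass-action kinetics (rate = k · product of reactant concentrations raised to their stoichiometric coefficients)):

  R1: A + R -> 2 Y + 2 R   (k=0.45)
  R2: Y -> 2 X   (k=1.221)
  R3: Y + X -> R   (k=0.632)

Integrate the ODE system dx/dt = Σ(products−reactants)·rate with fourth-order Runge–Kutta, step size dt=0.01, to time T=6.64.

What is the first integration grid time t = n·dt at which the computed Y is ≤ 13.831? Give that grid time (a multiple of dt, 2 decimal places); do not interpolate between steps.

Threshold first reached at t = 0.45

RK4 with dt=0.01: 664 steps to T=6.64. Trajectory (selected grid times):
t=0.00: A=24.08 Y=18.71 X=12.73 R=13.73
t=0.44: A=0.00 Y=14.27 X=3.87 R=75.83
t=0.45: A=0.00 Y=13.75 X=3.87 R=76.17
t=0.74: A=0.00 Y=4.75 X=3.86 R=82.18
t=1.48: A=0.00 Y=0.32 X=3.86 R=85.13
t=2.21: A=0.00 Y=0.02 X=3.86 R=85.33
t=2.95: A=0.00 Y=0.00 X=3.86 R=85.34
t=3.69: A=0.00 Y=0.00 X=3.86 R=85.35
t=4.43: A=0.00 Y=0.00 X=3.86 R=85.35
t=5.16: A=0.00 Y=0.00 X=3.86 R=85.35
t=5.90: A=0.00 Y=0.00 X=3.86 R=85.35
t=6.64: A=0.00 Y=0.00 X=3.86 R=85.35
Y(0.44)=14.268 > 13.831 but Y(0.45)=13.755 ≤ 13.831, so the first grid time is t=0.45.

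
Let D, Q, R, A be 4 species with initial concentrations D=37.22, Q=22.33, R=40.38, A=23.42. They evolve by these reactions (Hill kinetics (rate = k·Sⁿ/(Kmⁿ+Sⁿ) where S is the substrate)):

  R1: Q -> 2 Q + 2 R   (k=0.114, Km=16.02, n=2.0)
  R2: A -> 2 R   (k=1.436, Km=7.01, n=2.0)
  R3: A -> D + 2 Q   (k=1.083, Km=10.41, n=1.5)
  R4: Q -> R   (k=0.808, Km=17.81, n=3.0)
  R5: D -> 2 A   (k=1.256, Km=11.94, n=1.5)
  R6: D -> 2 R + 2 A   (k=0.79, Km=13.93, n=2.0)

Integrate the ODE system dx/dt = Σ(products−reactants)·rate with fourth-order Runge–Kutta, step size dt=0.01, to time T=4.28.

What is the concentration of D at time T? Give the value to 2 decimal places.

D at T = 33.51

RK4 with dt=0.01: 428 steps to T=4.28. Trajectory (selected grid times):
t=0.00: D=37.22 Q=22.33 R=40.38 A=23.42
t=0.48: D=36.78 Q=22.91 R=42.65 A=24.07
t=0.95: D=36.36 Q=23.48 R=44.87 A=24.69
t=1.43: D=35.93 Q=24.07 R=47.16 A=25.31
t=1.90: D=35.52 Q=24.64 R=49.41 A=25.92
t=2.38: D=35.10 Q=25.23 R=51.71 A=26.52
t=2.85: D=34.70 Q=25.80 R=53.98 A=27.10
t=3.33: D=34.29 Q=26.39 R=56.30 A=27.69
t=3.80: D=33.90 Q=26.96 R=58.58 A=28.25
t=4.28: D=33.51 Q=27.55 R=60.91 A=28.82
Read off D at T=4.28: 33.51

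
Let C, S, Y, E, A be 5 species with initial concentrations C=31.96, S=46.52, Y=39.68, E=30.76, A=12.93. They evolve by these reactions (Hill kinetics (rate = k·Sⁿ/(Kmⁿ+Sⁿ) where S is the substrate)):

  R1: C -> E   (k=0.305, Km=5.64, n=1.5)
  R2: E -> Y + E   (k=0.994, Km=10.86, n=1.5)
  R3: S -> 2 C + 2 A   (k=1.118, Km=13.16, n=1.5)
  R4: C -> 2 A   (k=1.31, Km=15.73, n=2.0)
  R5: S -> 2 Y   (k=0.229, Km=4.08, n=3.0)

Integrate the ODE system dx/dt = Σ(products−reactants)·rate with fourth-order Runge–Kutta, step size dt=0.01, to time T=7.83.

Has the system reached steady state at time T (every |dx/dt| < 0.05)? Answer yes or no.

Steady state at T: no

RK4 with dt=0.01: 783 steps to T=7.83. Trajectory (selected grid times):
t=0.00: C=31.96 S=46.52 Y=39.68 E=30.76 A=12.93
t=0.87: C=32.48 S=45.48 Y=40.79 E=31.01 A=16.46
t=1.74: C=32.99 S=44.44 Y=41.91 E=31.25 A=19.99
t=2.61: C=33.48 S=43.40 Y=43.03 E=31.50 A=23.52
t=3.48: C=33.96 S=42.37 Y=44.14 E=31.75 A=27.06
t=4.35: C=34.42 S=41.35 Y=45.26 E=32.00 A=30.59
t=5.22: C=34.87 S=40.33 Y=46.38 E=32.25 A=34.13
t=6.09: C=35.31 S=39.31 Y=47.51 E=32.50 A=37.66
t=6.96: C=35.73 S=38.30 Y=48.63 E=32.75 A=41.19
t=7.83: C=36.14 S=37.29 Y=49.75 E=33.00 A=44.72
Rates at T: R1=0.2873, R2=0.8361, R3=0.9243, R4=1.1013, R5=0.2287
dx/dt at T (Σ net stoichiometry × rate): C=+0.4599, S=-1.1530, Y=+1.2935, E=+0.2873, A=+4.0512
Largest |dx/dt| is |+4.0512| (A) ≥ 0.05 → not steady.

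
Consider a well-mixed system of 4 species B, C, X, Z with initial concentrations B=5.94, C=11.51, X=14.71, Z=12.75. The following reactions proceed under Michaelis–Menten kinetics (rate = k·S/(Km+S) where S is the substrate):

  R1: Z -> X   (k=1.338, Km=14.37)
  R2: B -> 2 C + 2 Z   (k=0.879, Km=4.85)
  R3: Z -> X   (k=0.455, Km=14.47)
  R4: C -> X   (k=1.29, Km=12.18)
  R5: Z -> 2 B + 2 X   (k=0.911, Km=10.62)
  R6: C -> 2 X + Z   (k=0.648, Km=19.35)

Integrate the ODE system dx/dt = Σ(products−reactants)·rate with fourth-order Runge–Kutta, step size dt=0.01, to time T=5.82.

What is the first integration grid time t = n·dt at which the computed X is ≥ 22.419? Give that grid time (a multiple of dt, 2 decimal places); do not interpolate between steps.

RK4 with dt=0.01: 582 steps to T=5.82. Trajectory (selected grid times):
t=0.00: B=5.94 C=11.51 X=14.71 Z=12.75
t=0.65: B=6.27 C=11.58 X=16.62 Z=12.67
t=1.29: B=6.58 C=11.66 X=18.51 Z=12.62
t=1.94: B=6.89 C=11.76 X=20.42 Z=12.58
t=2.59: B=7.19 C=11.86 X=22.34 Z=12.55
t=2.61: B=7.20 C=11.87 X=22.40 Z=12.55
t=2.62: B=7.21 C=11.87 X=22.43 Z=12.55
t=3.23: B=7.49 C=11.97 X=24.23 Z=12.53
t=3.88: B=7.78 C=12.09 X=26.15 Z=12.53
t=4.53: B=8.06 C=12.22 X=28.08 Z=12.54
t=5.17: B=8.34 C=12.35 X=29.98 Z=12.56
t=5.82: B=8.62 C=12.49 X=31.92 Z=12.59
X(2.61)=22.400 < 22.419 but X(2.62)=22.430 ≥ 22.419, so the first grid time is t=2.62.

Threshold first reached at t = 2.62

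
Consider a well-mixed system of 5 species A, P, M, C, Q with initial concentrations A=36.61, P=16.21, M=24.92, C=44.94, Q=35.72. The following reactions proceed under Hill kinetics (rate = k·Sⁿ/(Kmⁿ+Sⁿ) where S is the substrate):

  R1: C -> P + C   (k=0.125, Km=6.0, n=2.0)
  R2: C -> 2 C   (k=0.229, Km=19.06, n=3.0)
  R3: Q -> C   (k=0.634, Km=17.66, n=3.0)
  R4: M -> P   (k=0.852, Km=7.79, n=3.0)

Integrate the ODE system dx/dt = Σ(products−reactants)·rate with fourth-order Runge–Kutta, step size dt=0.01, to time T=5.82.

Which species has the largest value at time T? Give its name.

RK4 with dt=0.01: 582 steps to T=5.82. Trajectory (selected grid times):
t=0.00: A=36.61 P=16.21 M=24.92 C=44.94 Q=35.72
t=0.65: A=36.61 P=16.83 M=24.38 C=45.45 Q=35.35
t=1.29: A=36.61 P=17.43 M=23.86 C=45.94 Q=34.99
t=1.94: A=36.61 P=18.05 M=23.32 C=46.45 Q=34.63
t=2.59: A=36.61 P=18.66 M=22.79 C=46.95 Q=34.27
t=3.23: A=36.61 P=19.26 M=22.26 C=47.44 Q=33.91
t=3.88: A=36.61 P=19.87 M=21.73 C=47.94 Q=33.55
t=4.53: A=36.61 P=20.48 M=21.21 C=48.44 Q=33.19
t=5.17: A=36.61 P=21.08 M=20.69 C=48.93 Q=32.84
t=5.82: A=36.61 P=21.68 M=20.16 C=49.43 Q=32.48
At T=5.82: A=36.61 P=21.68 M=20.16 C=49.43 Q=32.48; the largest is C.

Dominant species at T: C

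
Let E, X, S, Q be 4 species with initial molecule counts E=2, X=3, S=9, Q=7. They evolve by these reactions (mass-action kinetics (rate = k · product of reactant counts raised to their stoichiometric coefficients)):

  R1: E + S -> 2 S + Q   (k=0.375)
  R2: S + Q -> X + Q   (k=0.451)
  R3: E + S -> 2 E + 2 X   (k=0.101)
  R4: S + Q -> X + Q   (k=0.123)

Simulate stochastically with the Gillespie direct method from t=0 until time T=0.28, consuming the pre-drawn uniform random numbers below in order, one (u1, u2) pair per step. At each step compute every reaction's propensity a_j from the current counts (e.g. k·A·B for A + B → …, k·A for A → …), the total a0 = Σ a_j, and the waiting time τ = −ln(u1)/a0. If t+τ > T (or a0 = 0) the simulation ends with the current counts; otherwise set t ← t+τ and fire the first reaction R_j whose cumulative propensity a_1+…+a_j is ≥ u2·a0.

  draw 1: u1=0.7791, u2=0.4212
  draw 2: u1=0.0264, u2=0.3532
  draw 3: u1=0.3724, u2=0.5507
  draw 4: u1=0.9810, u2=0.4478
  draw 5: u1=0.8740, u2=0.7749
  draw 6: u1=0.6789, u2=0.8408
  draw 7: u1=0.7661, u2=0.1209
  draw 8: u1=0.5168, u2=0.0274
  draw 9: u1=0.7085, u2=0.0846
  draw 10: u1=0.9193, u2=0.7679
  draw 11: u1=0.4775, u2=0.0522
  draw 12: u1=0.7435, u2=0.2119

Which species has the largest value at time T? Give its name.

Dominant species at T: X

t=0.000: E=2 X=3 S=9 Q=7
Draw 1: a1=6.750, a2=28.413, a3=1.818, a4=7.749, a0=44.730; τ=−ln(0.7791)/44.730=0.006 → t=0.006; u2·a0=0.4212·44.730=18.840; a1=6.750 < 18.840 ≤ a1+a2=35.163 → R2 fires; E=2 X=4 S=8 Q=7
Draw 2: a1=6.000, a2=25.256, a3=1.616, a4=6.888, a0=39.760; τ=−ln(0.0264)/39.760=0.091 → t=0.097; u2·a0=0.3532·39.760=14.043; a1=6.000 < 14.043 ≤ a1+a2=31.256 → R2 fires; E=2 X=5 S=7 Q=7
Draw 3: a1=5.250, a2=22.099, a3=1.414, a4=6.027, a0=34.790; τ=−ln(0.3724)/34.790=0.028 → t=0.125; u2·a0=0.5507·34.790=19.159; a1=5.250 < 19.159 ≤ a1+a2=27.349 → R2 fires; E=2 X=6 S=6 Q=7
Draw 4: a1=4.500, a2=18.942, a3=1.212, a4=5.166, a0=29.820; τ=−ln(0.9810)/29.820=0.001 → t=0.126; u2·a0=0.4478·29.820=13.353; a1=4.500 < 13.353 ≤ a1+a2=23.442 → R2 fires; E=2 X=7 S=5 Q=7
Draw 5: a1=3.750, a2=15.785, a3=1.010, a4=4.305, a0=24.850; τ=−ln(0.8740)/24.850=0.005 → t=0.131; u2·a0=0.7749·24.850=19.256; a1=3.750 < 19.256 ≤ a1+a2=19.535 → R2 fires; E=2 X=8 S=4 Q=7
Draw 6: a1=3.000, a2=12.628, a3=0.808, a4=3.444, a0=19.880; τ=−ln(0.6789)/19.880=0.019 → t=0.151; u2·a0=0.8408·19.880=16.715; a1+…+a3=16.436 < 16.715 ≤ a1+…+a4=19.880 → R4 fires; E=2 X=9 S=3 Q=7
Draw 7: a1=2.250, a2=9.471, a3=0.606, a4=2.583, a0=14.910; τ=−ln(0.7661)/14.910=0.018 → t=0.169; u2·a0=0.1209·14.910=1.803 ≤ a1=2.250 → R1 fires; E=1 X=9 S=4 Q=8
Draw 8: a1=1.500, a2=14.432, a3=0.404, a4=3.936, a0=20.272; τ=−ln(0.5168)/20.272=0.033 → t=0.201; u2·a0=0.0274·20.272=0.555 ≤ a1=1.500 → R1 fires; E=0 X=9 S=5 Q=9
Draw 9: a1=0.000, a2=20.295, a3=0.000, a4=5.535, a0=25.830; τ=−ln(0.7085)/25.830=0.013 → t=0.215; u2·a0=0.0846·25.830=2.185; a1=0.000 < 2.185 ≤ a1+a2=20.295 → R2 fires; E=0 X=10 S=4 Q=9
Draw 10: a1=0.000, a2=16.236, a3=0.000, a4=4.428, a0=20.664; τ=−ln(0.9193)/20.664=0.004 → t=0.219; u2·a0=0.7679·20.664=15.868; a1=0.000 < 15.868 ≤ a1+a2=16.236 → R2 fires; E=0 X=11 S=3 Q=9
Draw 11: a1=0.000, a2=12.177, a3=0.000, a4=3.321, a0=15.498; τ=−ln(0.4775)/15.498=0.048 → t=0.266; u2·a0=0.0522·15.498=0.809; a1=0.000 < 0.809 ≤ a1+a2=12.177 → R2 fires; E=0 X=12 S=2 Q=9
Draw 12: a1=0.000, a2=8.118, a3=0.000, a4=2.214, a0=10.332; τ=−ln(0.7435)/10.332=0.029 → t=0.295 > T=0.28: stop.
At T=0.28: E=0 X=12 S=2 Q=9; the largest is X.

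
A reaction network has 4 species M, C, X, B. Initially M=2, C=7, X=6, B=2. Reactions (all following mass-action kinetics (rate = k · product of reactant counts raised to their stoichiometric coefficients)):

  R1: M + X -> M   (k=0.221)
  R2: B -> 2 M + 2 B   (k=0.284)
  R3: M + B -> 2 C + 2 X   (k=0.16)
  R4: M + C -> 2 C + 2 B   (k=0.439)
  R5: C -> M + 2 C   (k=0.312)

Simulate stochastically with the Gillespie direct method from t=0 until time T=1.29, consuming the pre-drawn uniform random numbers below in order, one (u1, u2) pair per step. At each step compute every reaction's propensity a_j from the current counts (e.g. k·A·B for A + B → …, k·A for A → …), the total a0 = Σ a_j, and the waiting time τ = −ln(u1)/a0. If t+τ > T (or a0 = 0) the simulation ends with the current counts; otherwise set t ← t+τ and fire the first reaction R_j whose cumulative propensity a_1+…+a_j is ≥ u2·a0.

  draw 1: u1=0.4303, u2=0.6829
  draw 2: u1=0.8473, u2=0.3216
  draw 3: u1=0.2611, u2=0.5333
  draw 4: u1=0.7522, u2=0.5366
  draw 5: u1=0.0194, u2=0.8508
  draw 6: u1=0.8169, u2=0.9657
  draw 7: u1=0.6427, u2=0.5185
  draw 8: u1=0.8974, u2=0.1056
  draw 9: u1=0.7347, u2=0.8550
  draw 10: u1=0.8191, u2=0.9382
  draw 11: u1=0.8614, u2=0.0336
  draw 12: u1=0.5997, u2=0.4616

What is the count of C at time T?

t=0.000: M=2 C=7 X=6 B=2
Draw 1: a1=2.652, a2=0.568, a3=0.640, a4=6.146, a5=2.184, a0=12.190; τ=−ln(0.4303)/12.190=0.069 → t=0.069; u2·a0=0.6829·12.190=8.325; a1+…+a3=3.860 < 8.325 ≤ a1+…+a4=10.006 → R4 fires; M=1 C=8 X=6 B=4
Draw 2: a1=1.326, a2=1.136, a3=0.640, a4=3.512, a5=2.496, a0=9.110; τ=−ln(0.8473)/9.110=0.018 → t=0.087; u2·a0=0.3216·9.110=2.930; a1+a2=2.462 < 2.930 ≤ a1+…+a3=3.102 → R3 fires; M=0 C=10 X=8 B=3
Draw 3: a1=0.000, a2=0.852, a3=0.000, a4=0.000, a5=3.120, a0=3.972; τ=−ln(0.2611)/3.972=0.338 → t=0.425; u2·a0=0.5333·3.972=2.118; a1+…+a4=0.852 < 2.118 ≤ a1+…+a5=3.972 → R5 fires; M=1 C=11 X=8 B=3
Draw 4: a1=1.768, a2=0.852, a3=0.480, a4=4.829, a5=3.432, a0=11.361; τ=−ln(0.7522)/11.361=0.025 → t=0.451; u2·a0=0.5366·11.361=6.096; a1+…+a3=3.100 < 6.096 ≤ a1+…+a4=7.929 → R4 fires; M=0 C=12 X=8 B=5
Draw 5: a1=0.000, a2=1.420, a3=0.000, a4=0.000, a5=3.744, a0=5.164; τ=−ln(0.0194)/5.164=0.763 → t=1.214; u2·a0=0.8508·5.164=4.394; a1+…+a4=1.420 < 4.394 ≤ a1+…+a5=5.164 → R5 fires; M=1 C=13 X=8 B=5
Draw 6: a1=1.768, a2=1.420, a3=0.800, a4=5.707, a5=4.056, a0=13.751; τ=−ln(0.8169)/13.751=0.015 → t=1.229; u2·a0=0.9657·13.751=13.279; a1+…+a4=9.695 < 13.279 ≤ a1+…+a5=13.751 → R5 fires; M=2 C=14 X=8 B=5
Draw 7: a1=3.536, a2=1.420, a3=1.600, a4=12.292, a5=4.368, a0=23.216; τ=−ln(0.6427)/23.216=0.019 → t=1.248; u2·a0=0.5185·23.216=12.037; a1+…+a3=6.556 < 12.037 ≤ a1+…+a4=18.848 → R4 fires; M=1 C=15 X=8 B=7
Draw 8: a1=1.768, a2=1.988, a3=1.120, a4=6.585, a5=4.680, a0=16.141; τ=−ln(0.8974)/16.141=0.007 → t=1.254; u2·a0=0.1056·16.141=1.704 ≤ a1=1.768 → R1 fires; M=1 C=15 X=7 B=7
Draw 9: a1=1.547, a2=1.988, a3=1.120, a4=6.585, a5=4.680, a0=15.920; τ=−ln(0.7347)/15.920=0.019 → t=1.274; u2·a0=0.8550·15.920=13.612; a1+…+a4=11.240 < 13.612 ≤ a1+…+a5=15.920 → R5 fires; M=2 C=16 X=7 B=7
Draw 10: a1=3.094, a2=1.988, a3=2.240, a4=14.048, a5=4.992, a0=26.362; τ=−ln(0.8191)/26.362=0.008 → t=1.281; u2·a0=0.9382·26.362=24.733; a1+…+a4=21.370 < 24.733 ≤ a1+…+a5=26.362 → R5 fires; M=3 C=17 X=7 B=7
Draw 11: a1=4.641, a2=1.988, a3=3.360, a4=22.389, a5=5.304, a0=37.682; τ=−ln(0.8614)/37.682=0.004 → t=1.285; u2·a0=0.0336·37.682=1.266 ≤ a1=4.641 → R1 fires; M=3 C=17 X=6 B=7
Draw 12: a1=3.978, a2=1.988, a3=3.360, a4=22.389, a5=5.304, a0=37.019; τ=−ln(0.5997)/37.019=0.014 → t=1.299 > T=1.29: stop.
Read off C at T=1.29: 17

C at T = 17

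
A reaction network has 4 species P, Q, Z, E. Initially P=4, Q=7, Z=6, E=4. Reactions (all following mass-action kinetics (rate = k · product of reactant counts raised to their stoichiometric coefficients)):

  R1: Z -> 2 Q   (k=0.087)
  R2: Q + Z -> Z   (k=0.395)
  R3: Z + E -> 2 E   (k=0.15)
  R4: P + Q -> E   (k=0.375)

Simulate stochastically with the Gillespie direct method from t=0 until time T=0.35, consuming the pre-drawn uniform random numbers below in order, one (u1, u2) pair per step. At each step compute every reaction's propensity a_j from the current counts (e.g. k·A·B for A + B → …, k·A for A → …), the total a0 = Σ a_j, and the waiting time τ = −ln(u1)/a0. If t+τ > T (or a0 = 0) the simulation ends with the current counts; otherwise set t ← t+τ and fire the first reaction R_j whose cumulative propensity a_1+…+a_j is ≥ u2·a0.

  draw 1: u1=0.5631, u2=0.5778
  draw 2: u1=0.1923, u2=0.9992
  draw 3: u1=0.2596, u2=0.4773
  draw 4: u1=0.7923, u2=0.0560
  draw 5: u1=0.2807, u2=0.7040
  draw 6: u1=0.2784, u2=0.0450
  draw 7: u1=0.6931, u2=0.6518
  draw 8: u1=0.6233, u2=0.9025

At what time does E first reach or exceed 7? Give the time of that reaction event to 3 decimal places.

Threshold first reached at t = 0.218

t=0.000: P=4 Q=7 Z=6 E=4
Draw 1: a1=0.522, a2=16.590, a3=3.600, a4=10.500, a0=31.212; τ=−ln(0.5631)/31.212=0.018 → t=0.018; u2·a0=0.5778·31.212=18.034; a1+a2=17.112 < 18.034 ≤ a1+…+a3=20.712 → R3 fires; P=4 Q=7 Z=5 E=5
Draw 2: a1=0.435, a2=13.825, a3=3.750, a4=10.500, a0=28.510; τ=−ln(0.1923)/28.510=0.058 → t=0.076; u2·a0=0.9992·28.510=28.487; a1+…+a3=18.010 < 28.487 ≤ a1+…+a4=28.510 → R4 fires; P=3 Q=6 Z=5 E=6
Draw 3: a1=0.435, a2=11.850, a3=4.500, a4=6.750, a0=23.535; τ=−ln(0.2596)/23.535=0.057 → t=0.134; u2·a0=0.4773·23.535=11.233; a1=0.435 < 11.233 ≤ a1+a2=12.285 → R2 fires; P=3 Q=5 Z=5 E=6
Draw 4: a1=0.435, a2=9.875, a3=4.500, a4=5.625, a0=20.435; τ=−ln(0.7923)/20.435=0.011 → t=0.145; u2·a0=0.0560·20.435=1.144; a1=0.435 < 1.144 ≤ a1+a2=10.310 → R2 fires; P=3 Q=4 Z=5 E=6
Draw 5: a1=0.435, a2=7.900, a3=4.500, a4=4.500, a0=17.335; τ=−ln(0.2807)/17.335=0.073 → t=0.218; u2·a0=0.7040·17.335=12.204; a1+a2=8.335 < 12.204 ≤ a1+…+a3=12.835 → R3 fires; P=3 Q=4 Z=4 E=7
Draw 6: a1=0.348, a2=6.320, a3=4.200, a4=4.500, a0=15.368; τ=−ln(0.2784)/15.368=0.083 → t=0.301; u2·a0=0.0450·15.368=0.692; a1=0.348 < 0.692 ≤ a1+a2=6.668 → R2 fires; P=3 Q=3 Z=4 E=7
Draw 7: a1=0.348, a2=4.740, a3=4.200, a4=3.375, a0=12.663; τ=−ln(0.6931)/12.663=0.029 → t=0.330; u2·a0=0.6518·12.663=8.254; a1+a2=5.088 < 8.254 ≤ a1+…+a3=9.288 → R3 fires; P=3 Q=3 Z=3 E=8
Draw 8: a1=0.261, a2=3.555, a3=3.600, a4=3.375, a0=10.791; τ=−ln(0.6233)/10.791=0.044 → t=0.374 > T=0.35: stop.
E first becomes ≥ 7 when it reaches 7 at the event at t=0.218.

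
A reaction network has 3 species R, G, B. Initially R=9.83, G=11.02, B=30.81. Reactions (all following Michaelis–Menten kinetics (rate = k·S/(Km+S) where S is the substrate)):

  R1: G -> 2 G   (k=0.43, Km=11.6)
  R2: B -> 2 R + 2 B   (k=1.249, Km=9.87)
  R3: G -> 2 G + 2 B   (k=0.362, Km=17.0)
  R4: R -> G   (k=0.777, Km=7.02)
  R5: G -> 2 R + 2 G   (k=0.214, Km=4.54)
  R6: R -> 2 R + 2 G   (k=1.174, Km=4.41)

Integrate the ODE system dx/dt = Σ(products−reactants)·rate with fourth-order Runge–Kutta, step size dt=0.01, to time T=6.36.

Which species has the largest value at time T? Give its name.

RK4 with dt=0.01: 636 steps to T=6.36. Trajectory (selected grid times):
t=0.00: R=9.83 G=11.02 B=30.81
t=0.71: R=11.66 G=12.91 B=31.70
t=1.41: R=13.48 G=14.86 B=32.59
t=2.12: R=15.35 G=16.93 B=33.52
t=2.83: R=17.23 G=19.06 B=34.48
t=3.53: R=19.11 G=21.23 B=35.43
t=4.24: R=21.03 G=23.48 B=36.42
t=4.95: R=22.96 G=25.77 B=37.42
t=5.65: R=24.88 G=28.07 B=38.43
t=6.36: R=26.84 G=30.44 B=39.46
At T=6.36: R=26.84 G=30.44 B=39.46; the largest is B.

Dominant species at T: B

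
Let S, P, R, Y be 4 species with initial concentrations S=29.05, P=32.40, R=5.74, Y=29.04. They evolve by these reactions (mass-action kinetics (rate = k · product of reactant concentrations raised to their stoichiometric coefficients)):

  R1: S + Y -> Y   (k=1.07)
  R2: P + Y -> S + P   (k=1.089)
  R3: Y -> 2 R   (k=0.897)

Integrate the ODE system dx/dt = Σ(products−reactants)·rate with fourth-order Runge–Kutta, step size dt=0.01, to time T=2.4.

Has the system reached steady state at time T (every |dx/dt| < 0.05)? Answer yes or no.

RK4 with dt=0.01: 240 steps to T=2.4. Trajectory (selected grid times):
t=0.00: S=29.05 P=32.40 R=5.74 Y=29.04
t=0.27: S=31.31 P=32.40 R=7.18 Y=0.00
t=0.53: S=31.31 P=32.40 R=7.18 Y=0.00
t=0.80: S=31.31 P=32.40 R=7.18 Y=0.00
t=1.07: S=31.31 P=32.40 R=7.18 Y=0.00
t=1.33: S=31.31 P=32.40 R=7.18 Y=0.00
t=1.60: S=31.31 P=32.40 R=7.18 Y=0.00
t=1.87: S=31.31 P=32.40 R=7.18 Y=0.00
t=2.13: S=31.31 P=32.40 R=7.18 Y=0.00
t=2.40: S=31.31 P=32.40 R=7.18 Y=0.00
Rates at T: R1=0.0000, R2=0.0000, R3=0.0000
dx/dt at T (Σ net stoichiometry × rate): S=+0.0000, P=+0.0000, R=+0.0000, Y=-0.0000
Largest |dx/dt| is |-0.0000| (Y) < 0.05 → steady.

Steady state at T: yes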